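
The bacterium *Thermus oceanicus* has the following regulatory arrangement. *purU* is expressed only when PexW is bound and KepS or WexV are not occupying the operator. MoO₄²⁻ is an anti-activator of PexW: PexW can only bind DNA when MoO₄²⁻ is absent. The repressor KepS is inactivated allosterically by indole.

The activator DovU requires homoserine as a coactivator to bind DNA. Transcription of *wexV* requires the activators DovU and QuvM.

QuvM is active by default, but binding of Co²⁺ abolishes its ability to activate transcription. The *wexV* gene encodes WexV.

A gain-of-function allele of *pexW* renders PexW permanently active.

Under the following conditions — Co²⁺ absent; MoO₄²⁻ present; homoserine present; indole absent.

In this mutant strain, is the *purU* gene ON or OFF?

Indole is absent, so KepS is active.
Homoserine is present, so DovU is active.
Co²⁺ is absent, so QuvM is active.
No repressor is bound and DovU and QuvM are active, so *wexV* is transcribed.
So WexV is produced and active.
PexW is constitutively active in this strain.
With repressor KepS bound, *purU* is not transcribed.

OFF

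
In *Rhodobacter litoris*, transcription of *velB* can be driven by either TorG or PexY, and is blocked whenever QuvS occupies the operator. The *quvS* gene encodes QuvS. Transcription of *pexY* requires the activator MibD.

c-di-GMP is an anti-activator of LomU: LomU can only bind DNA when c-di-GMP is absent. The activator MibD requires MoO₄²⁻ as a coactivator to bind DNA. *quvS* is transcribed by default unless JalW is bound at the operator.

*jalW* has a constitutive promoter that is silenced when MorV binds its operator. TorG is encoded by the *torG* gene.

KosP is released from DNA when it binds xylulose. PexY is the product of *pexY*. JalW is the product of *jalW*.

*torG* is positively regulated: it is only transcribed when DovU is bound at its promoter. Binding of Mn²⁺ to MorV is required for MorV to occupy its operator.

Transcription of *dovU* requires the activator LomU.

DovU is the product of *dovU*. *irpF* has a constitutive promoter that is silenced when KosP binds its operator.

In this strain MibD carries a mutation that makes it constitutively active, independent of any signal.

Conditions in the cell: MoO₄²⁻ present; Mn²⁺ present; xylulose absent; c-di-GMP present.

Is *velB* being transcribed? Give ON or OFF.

c-di-GMP is present, so LomU is inactive.
Required activator LomU is absent, so *dovU* is not transcribed.
So DovU is not produced.
Required activator DovU is absent, so *torG* is not transcribed.
So TorG is not produced.
MibD is constitutively active in this strain.
No repressor is bound and MibD is active, so *pexY* is transcribed.
So PexY is produced and active.
Mn²⁺ is present, so MorV is active.
With repressor MorV bound, *jalW* is not transcribed.
So JalW is not produced.
With no repressor bound, *quvS* is transcribed.
So QuvS is produced and active.
With repressor QuvS bound, *velB* is not transcribed.

OFF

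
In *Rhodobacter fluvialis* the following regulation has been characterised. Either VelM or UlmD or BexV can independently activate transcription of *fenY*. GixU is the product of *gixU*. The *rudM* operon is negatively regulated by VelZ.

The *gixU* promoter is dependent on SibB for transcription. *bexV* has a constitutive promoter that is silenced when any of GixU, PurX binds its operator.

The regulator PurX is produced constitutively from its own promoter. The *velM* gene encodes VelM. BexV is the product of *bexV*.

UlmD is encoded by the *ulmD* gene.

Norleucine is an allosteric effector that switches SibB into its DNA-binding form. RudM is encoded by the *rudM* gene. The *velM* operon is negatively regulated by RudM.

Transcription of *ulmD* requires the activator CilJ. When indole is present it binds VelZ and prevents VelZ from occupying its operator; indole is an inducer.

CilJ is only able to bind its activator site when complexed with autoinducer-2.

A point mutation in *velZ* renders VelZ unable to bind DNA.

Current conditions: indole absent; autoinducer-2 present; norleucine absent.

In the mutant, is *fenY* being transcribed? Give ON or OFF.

VelZ is non-functional in this strain, so it has no effect.
With no repressor bound, *rudM* is transcribed.
So RudM is produced and active.
With repressor RudM bound, *velM* is not transcribed.
So VelM is not produced.
Autoinducer-2 is present, so CilJ is active.
No repressor is bound and CilJ is active, so *ulmD* is transcribed.
So UlmD is produced and active.
Norleucine is absent, so SibB is inactive.
Required activator SibB is absent, so *gixU* is not transcribed.
So GixU is not produced.
PurX is produced constitutively and is active.
With repressor PurX bound, *bexV* is not transcribed.
So BexV is not produced.
Activator UlmD is present, so *fenY* is transcribed.

ON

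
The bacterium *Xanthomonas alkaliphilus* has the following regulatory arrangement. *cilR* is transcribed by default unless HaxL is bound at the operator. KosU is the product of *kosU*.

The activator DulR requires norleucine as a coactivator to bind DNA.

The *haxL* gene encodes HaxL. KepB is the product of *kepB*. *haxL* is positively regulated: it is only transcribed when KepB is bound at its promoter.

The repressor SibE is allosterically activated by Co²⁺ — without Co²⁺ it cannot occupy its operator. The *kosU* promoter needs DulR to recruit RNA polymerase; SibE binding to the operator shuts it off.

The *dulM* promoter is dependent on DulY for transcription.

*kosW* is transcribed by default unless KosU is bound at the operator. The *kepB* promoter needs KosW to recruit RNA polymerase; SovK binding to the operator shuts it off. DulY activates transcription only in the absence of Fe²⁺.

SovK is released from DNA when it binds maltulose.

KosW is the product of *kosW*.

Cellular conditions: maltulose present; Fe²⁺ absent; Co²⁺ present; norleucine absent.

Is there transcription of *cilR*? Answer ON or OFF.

Co²⁺ is present, so SibE is active.
Norleucine is absent, so DulR is inactive.
With repressor SibE bound, *kosU* is not transcribed.
So KosU is not produced.
With no repressor bound, *kosW* is transcribed.
So KosW is produced and active.
Maltulose is present, so SovK is inactive.
No repressor is bound and KosW is active, so *kepB* is transcribed.
So KepB is produced and active.
No repressor is bound and KepB is active, so *haxL* is transcribed.
So HaxL is produced and active.
With repressor HaxL bound, *cilR* is not transcribed.

OFF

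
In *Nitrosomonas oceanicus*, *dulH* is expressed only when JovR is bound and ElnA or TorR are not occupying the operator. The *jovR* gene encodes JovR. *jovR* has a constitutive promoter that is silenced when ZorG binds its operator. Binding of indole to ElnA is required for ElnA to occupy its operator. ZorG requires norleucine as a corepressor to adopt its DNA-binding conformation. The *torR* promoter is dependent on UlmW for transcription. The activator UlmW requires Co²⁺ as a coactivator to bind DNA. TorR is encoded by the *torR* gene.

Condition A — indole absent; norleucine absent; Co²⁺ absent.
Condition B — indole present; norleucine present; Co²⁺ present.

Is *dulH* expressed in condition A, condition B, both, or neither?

Condition A:
Indole is absent, so ElnA is inactive.
Norleucine is absent, so ZorG is inactive.
With no repressor bound, *jovR* is transcribed.
So JovR is produced and active.
Co²⁺ is absent, so UlmW is inactive.
Required activator UlmW is absent, so *torR* is not transcribed.
So TorR is not produced.
No repressor is bound and JovR is active, so *dulH* is transcribed.
→ *dulH* is ON in A.
Condition B:
Indole is present, so ElnA is active.
Norleucine is present, so ZorG is active.
With repressor ZorG bound, *jovR* is not transcribed.
So JovR is not produced.
Co²⁺ is present, so UlmW is active.
No repressor is bound and UlmW is active, so *torR* is transcribed.
So TorR is produced and active.
With repressor ElnA bound, *dulH* is not transcribed.
→ *dulH* is OFF in B.

A only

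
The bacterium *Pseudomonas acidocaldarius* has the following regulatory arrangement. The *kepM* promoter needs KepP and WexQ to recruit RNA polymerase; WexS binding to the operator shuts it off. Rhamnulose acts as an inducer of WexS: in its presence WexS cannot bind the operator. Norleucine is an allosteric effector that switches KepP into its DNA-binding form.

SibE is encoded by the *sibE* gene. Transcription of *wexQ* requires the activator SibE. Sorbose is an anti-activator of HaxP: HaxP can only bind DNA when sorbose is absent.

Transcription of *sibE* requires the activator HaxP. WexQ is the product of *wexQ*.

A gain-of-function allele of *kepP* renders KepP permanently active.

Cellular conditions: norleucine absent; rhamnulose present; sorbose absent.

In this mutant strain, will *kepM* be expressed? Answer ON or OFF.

KepP is constitutively active in this strain.
Rhamnulose is present, so WexS is inactive.
Sorbose is absent, so HaxP is active.
No repressor is bound and HaxP is active, so *sibE* is transcribed.
So SibE is produced and active.
No repressor is bound and SibE is active, so *wexQ* is transcribed.
So WexQ is produced and active.
No repressor is bound and KepP and WexQ are active, so *kepM* is transcribed.

ON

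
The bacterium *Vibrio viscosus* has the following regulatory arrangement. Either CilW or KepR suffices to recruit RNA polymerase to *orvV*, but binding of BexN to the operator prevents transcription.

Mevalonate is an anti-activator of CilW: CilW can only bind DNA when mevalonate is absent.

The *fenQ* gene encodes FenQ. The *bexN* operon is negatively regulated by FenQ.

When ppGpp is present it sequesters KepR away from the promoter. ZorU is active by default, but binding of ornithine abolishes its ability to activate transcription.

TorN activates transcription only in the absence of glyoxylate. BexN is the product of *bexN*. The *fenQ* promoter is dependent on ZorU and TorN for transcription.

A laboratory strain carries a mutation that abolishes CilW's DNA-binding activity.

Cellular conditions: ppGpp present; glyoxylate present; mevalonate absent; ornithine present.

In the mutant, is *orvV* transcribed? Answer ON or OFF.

CilW is non-functional in this strain, so it has no effect.
ppGpp is present, so KepR is inactive.
Ornithine is present, so ZorU is inactive.
Glyoxylate is present, so TorN is inactive.
Required activator ZorU is absent, so *fenQ* is not transcribed.
So FenQ is not produced.
With no repressor bound, *bexN* is transcribed.
So BexN is produced and active.
With repressor BexN bound, *orvV* is not transcribed.

OFF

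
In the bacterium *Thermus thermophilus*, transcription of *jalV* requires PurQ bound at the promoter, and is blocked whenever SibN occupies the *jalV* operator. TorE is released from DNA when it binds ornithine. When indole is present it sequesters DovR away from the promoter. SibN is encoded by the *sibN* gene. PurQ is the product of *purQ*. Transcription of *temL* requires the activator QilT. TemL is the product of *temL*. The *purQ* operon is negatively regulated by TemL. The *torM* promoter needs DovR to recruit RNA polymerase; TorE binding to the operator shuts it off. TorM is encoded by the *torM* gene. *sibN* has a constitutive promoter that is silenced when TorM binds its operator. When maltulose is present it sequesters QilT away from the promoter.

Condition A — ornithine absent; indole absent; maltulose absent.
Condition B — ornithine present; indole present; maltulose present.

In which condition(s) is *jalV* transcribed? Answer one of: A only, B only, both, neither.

Condition A:
Ornithine is absent, so TorE is active.
Indole is absent, so DovR is active.
With repressor TorE bound, *torM* is not transcribed.
So TorM is not produced.
With no repressor bound, *sibN* is transcribed.
So SibN is produced and active.
Maltulose is absent, so QilT is active.
No repressor is bound and QilT is active, so *temL* is transcribed.
So TemL is produced and active.
With repressor TemL bound, *purQ* is not transcribed.
So PurQ is not produced.
With repressor SibN bound, *jalV* is not transcribed.
→ *jalV* is OFF in A.
Condition B:
Ornithine is present, so TorE is inactive.
Indole is present, so DovR is inactive.
Required activator DovR is absent, so *torM* is not transcribed.
So TorM is not produced.
With no repressor bound, *sibN* is transcribed.
So SibN is produced and active.
Maltulose is present, so QilT is inactive.
Required activator QilT is absent, so *temL* is not transcribed.
So TemL is not produced.
With no repressor bound, *purQ* is transcribed.
So PurQ is produced and active.
With repressor SibN bound, *jalV* is not transcribed.
→ *jalV* is OFF in B.

neither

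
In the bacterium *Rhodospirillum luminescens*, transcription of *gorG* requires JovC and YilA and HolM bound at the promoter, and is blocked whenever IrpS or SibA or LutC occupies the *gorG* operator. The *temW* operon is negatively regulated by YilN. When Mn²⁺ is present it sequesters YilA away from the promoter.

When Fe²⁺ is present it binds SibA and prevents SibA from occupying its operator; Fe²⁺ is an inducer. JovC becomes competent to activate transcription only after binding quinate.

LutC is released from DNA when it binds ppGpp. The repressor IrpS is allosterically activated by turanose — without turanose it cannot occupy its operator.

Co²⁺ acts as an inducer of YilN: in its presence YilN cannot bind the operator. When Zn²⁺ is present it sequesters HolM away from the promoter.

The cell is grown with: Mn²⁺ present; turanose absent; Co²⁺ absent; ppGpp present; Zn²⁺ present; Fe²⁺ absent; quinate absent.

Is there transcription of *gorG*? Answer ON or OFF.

Quinate is absent, so JovC is inactive.
Turanose is absent, so IrpS is inactive.
Fe²⁺ is absent, so SibA is active.
Mn²⁺ is present, so YilA is inactive.
ppGpp is present, so LutC is inactive.
Zn²⁺ is present, so HolM is inactive.
With repressor SibA bound, *gorG* is not transcribed.

OFF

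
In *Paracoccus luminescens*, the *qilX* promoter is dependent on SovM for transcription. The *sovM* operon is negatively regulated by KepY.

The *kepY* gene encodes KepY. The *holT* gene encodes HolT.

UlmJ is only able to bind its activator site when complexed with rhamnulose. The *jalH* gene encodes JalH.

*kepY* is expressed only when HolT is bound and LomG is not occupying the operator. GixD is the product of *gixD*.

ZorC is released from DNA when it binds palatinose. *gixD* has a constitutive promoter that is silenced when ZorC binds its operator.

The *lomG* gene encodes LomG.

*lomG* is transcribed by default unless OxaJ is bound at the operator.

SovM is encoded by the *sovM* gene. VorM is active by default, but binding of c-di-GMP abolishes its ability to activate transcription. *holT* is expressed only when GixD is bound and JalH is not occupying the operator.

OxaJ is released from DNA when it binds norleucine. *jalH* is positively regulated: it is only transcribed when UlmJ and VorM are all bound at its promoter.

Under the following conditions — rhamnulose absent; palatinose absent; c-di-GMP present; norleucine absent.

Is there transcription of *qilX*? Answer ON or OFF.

ON

Rhamnulose is absent, so UlmJ is inactive.
c-di-GMP is present, so VorM is inactive.
Required activator UlmJ is absent, so *jalH* is not transcribed.
So JalH is not produced.
Palatinose is absent, so ZorC is active.
With repressor ZorC bound, *gixD* is not transcribed.
So GixD is not produced.
Required activator GixD is absent, so *holT* is not transcribed.
So HolT is not produced.
Norleucine is absent, so OxaJ is active.
With repressor OxaJ bound, *lomG* is not transcribed.
So LomG is not produced.
Required activator HolT is absent, so *kepY* is not transcribed.
So KepY is not produced.
With no repressor bound, *sovM* is transcribed.
So SovM is produced and active.
No repressor is bound and SovM is active, so *qilX* is transcribed.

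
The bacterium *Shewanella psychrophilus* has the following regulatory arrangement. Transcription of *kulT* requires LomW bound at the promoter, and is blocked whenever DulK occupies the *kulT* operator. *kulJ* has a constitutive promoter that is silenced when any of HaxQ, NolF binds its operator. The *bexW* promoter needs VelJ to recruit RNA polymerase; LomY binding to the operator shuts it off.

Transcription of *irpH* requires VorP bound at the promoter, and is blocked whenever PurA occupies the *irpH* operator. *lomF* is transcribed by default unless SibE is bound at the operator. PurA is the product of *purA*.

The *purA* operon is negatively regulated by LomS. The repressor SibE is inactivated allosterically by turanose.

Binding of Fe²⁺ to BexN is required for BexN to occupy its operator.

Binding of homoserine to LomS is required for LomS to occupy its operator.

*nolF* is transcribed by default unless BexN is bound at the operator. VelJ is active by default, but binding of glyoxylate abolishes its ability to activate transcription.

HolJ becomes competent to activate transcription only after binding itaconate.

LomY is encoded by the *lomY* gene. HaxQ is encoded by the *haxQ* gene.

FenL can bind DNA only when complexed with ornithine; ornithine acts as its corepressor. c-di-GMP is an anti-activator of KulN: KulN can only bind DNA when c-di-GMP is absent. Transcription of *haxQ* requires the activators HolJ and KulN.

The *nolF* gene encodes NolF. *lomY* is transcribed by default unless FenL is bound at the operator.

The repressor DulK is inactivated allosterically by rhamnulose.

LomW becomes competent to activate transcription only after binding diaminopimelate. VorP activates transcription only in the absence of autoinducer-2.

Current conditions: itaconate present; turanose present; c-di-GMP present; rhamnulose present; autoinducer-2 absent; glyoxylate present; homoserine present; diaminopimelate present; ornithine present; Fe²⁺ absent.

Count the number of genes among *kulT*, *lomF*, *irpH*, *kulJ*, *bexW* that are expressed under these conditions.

Rhamnulose is present, so DulK is inactive.
Diaminopimelate is present, so LomW is active.
No repressor is bound and LomW is active, so *kulT* is transcribed.
→ *kulT* is ON.
Turanose is present, so SibE is inactive.
With no repressor bound, *lomF* is transcribed.
→ *lomF* is ON.
Autoinducer-2 is absent, so VorP is active.
Homoserine is present, so LomS is active.
With repressor LomS bound, *purA* is not transcribed.
So PurA is not produced.
No repressor is bound and VorP is active, so *irpH* is transcribed.
→ *irpH* is ON.
Itaconate is present, so HolJ is active.
c-di-GMP is present, so KulN is inactive.
Required activator KulN is absent, so *haxQ* is not transcribed.
So HaxQ is not produced.
Fe²⁺ is absent, so BexN is inactive.
With no repressor bound, *nolF* is transcribed.
So NolF is produced and active.
With repressor NolF bound, *kulJ* is not transcribed.
→ *kulJ* is OFF.
Ornithine is present, so FenL is active.
With repressor FenL bound, *lomY* is not transcribed.
So LomY is not produced.
Glyoxylate is present, so VelJ is inactive.
Required activator VelJ is absent, so *bexW* is not transcribed.
→ *bexW* is OFF.
3 of the 5 genes are transcribed.

3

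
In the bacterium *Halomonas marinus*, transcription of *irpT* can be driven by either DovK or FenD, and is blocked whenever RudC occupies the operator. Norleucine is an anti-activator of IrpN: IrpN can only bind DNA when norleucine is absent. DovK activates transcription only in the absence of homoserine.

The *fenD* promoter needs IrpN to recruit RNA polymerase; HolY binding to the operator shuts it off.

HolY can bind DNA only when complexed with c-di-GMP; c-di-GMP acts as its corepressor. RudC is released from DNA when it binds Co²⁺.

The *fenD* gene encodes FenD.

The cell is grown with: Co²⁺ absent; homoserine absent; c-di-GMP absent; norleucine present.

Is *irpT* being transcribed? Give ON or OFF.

Homoserine is absent, so DovK is active.
Co²⁺ is absent, so RudC is active.
c-di-GMP is absent, so HolY is inactive.
Norleucine is present, so IrpN is inactive.
Required activator IrpN is absent, so *fenD* is not transcribed.
So FenD is not produced.
With repressor RudC bound, *irpT* is not transcribed.

OFF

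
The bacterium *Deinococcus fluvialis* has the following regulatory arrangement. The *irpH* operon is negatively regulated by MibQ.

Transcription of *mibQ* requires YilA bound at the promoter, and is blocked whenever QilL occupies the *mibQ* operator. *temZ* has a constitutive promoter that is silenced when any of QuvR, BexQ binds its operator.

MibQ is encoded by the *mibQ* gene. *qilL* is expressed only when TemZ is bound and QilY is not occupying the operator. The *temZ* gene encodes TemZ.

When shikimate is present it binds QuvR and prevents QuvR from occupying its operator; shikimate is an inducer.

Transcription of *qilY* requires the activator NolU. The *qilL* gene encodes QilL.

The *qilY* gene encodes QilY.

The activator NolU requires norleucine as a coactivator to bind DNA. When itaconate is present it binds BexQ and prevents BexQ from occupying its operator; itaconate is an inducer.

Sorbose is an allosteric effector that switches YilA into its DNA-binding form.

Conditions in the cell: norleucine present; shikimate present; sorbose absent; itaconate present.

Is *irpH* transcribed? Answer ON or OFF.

Shikimate is present, so QuvR is inactive.
Itaconate is present, so BexQ is inactive.
With no repressor bound, *temZ* is transcribed.
So TemZ is produced and active.
Norleucine is present, so NolU is active.
No repressor is bound and NolU is active, so *qilY* is transcribed.
So QilY is produced and active.
With repressor QilY bound, *qilL* is not transcribed.
So QilL is not produced.
Sorbose is absent, so YilA is inactive.
Required activator YilA is absent, so *mibQ* is not transcribed.
So MibQ is not produced.
With no repressor bound, *irpH* is transcribed.

ON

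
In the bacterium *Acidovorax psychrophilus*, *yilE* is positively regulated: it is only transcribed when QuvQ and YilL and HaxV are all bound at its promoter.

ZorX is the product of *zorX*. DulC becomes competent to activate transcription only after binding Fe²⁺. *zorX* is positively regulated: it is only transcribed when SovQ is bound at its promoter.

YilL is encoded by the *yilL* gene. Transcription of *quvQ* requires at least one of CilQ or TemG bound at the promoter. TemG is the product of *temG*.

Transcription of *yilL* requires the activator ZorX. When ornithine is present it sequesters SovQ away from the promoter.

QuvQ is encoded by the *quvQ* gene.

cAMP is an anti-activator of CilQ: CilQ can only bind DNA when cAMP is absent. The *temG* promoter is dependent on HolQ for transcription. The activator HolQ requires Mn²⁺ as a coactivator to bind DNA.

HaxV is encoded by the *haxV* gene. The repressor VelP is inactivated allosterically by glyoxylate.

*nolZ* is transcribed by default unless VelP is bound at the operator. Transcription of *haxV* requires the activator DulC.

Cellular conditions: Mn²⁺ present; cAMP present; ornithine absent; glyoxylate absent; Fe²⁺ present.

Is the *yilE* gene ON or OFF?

ON

cAMP is present, so CilQ is inactive.
Mn²⁺ is present, so HolQ is active.
No repressor is bound and HolQ is active, so *temG* is transcribed.
So TemG is produced and active.
Activator TemG is present, so *quvQ* is transcribed.
So QuvQ is produced and active.
Ornithine is absent, so SovQ is active.
No repressor is bound and SovQ is active, so *zorX* is transcribed.
So ZorX is produced and active.
No repressor is bound and ZorX is active, so *yilL* is transcribed.
So YilL is produced and active.
Fe²⁺ is present, so DulC is active.
No repressor is bound and DulC is active, so *haxV* is transcribed.
So HaxV is produced and active.
No repressor is bound and QuvQ and YilL and HaxV are active, so *yilE* is transcribed.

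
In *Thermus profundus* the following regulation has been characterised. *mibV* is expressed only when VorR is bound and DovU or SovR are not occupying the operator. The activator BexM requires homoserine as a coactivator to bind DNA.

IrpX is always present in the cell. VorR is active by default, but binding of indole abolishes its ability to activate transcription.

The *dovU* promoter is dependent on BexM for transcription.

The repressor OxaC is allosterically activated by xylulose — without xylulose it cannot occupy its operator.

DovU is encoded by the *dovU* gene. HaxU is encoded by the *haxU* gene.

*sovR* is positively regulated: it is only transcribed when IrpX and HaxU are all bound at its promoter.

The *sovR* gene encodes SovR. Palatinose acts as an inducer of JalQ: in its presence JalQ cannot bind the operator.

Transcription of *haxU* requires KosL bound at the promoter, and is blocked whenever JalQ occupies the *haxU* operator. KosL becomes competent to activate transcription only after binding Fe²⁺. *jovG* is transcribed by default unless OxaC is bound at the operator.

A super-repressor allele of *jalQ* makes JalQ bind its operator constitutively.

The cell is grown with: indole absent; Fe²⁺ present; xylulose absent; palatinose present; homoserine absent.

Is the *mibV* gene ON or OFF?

ON

Homoserine is absent, so BexM is inactive.
Required activator BexM is absent, so *dovU* is not transcribed.
So DovU is not produced.
IrpX is produced constitutively and is active.
JalQ is constitutively active in this strain.
Fe²⁺ is present, so KosL is active.
With repressor JalQ bound, *haxU* is not transcribed.
So HaxU is not produced.
Required activator HaxU is absent, so *sovR* is not transcribed.
So SovR is not produced.
Indole is absent, so VorR is active.
No repressor is bound and VorR is active, so *mibV* is transcribed.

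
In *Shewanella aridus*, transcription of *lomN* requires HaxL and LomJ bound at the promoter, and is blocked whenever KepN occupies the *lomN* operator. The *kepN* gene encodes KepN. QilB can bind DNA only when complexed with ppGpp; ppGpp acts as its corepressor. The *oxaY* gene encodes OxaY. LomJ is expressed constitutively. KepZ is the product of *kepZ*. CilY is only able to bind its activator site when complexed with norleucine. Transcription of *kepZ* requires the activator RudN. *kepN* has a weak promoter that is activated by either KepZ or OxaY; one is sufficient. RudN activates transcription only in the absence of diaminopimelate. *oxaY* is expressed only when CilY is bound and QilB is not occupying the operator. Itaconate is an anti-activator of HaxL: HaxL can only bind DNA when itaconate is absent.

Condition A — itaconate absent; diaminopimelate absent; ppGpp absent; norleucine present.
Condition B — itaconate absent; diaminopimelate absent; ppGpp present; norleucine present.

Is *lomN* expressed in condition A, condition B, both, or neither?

Condition A:
Itaconate is absent, so HaxL is active.
Diaminopimelate is absent, so RudN is active.
No repressor is bound and RudN is active, so *kepZ* is transcribed.
So KepZ is produced and active.
ppGpp is absent, so QilB is inactive.
Norleucine is present, so CilY is active.
No repressor is bound and CilY is active, so *oxaY* is transcribed.
So OxaY is produced and active.
Activator KepZ is present, so *kepN* is transcribed.
So KepN is produced and active.
LomJ is produced constitutively and is active.
With repressor KepN bound, *lomN* is not transcribed.
→ *lomN* is OFF in A.
Condition B:
Itaconate is absent, so HaxL is active.
Diaminopimelate is absent, so RudN is active.
No repressor is bound and RudN is active, so *kepZ* is transcribed.
So KepZ is produced and active.
ppGpp is present, so QilB is active.
Norleucine is present, so CilY is active.
With repressor QilB bound, *oxaY* is not transcribed.
So OxaY is not produced.
Activator KepZ is present, so *kepN* is transcribed.
So KepN is produced and active.
LomJ is produced constitutively and is active.
With repressor KepN bound, *lomN* is not transcribed.
→ *lomN* is OFF in B.

neither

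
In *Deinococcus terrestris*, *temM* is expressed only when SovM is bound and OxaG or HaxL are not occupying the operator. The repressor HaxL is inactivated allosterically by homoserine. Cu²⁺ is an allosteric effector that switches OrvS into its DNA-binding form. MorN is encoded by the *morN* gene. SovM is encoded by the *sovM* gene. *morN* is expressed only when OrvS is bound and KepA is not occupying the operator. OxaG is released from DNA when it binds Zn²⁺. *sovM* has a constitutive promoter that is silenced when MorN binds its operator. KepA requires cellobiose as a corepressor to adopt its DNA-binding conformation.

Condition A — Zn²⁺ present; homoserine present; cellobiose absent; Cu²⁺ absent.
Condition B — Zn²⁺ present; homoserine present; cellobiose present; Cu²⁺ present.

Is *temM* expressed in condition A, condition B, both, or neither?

both

Condition A:
Zn²⁺ is present, so OxaG is inactive.
Homoserine is present, so HaxL is inactive.
Cellobiose is absent, so KepA is inactive.
Cu²⁺ is absent, so OrvS is inactive.
Required activator OrvS is absent, so *morN* is not transcribed.
So MorN is not produced.
With no repressor bound, *sovM* is transcribed.
So SovM is produced and active.
No repressor is bound and SovM is active, so *temM* is transcribed.
→ *temM* is ON in A.
Condition B:
Zn²⁺ is present, so OxaG is inactive.
Homoserine is present, so HaxL is inactive.
Cellobiose is present, so KepA is active.
Cu²⁺ is present, so OrvS is active.
With repressor KepA bound, *morN* is not transcribed.
So MorN is not produced.
With no repressor bound, *sovM* is transcribed.
So SovM is produced and active.
No repressor is bound and SovM is active, so *temM* is transcribed.
→ *temM* is ON in B.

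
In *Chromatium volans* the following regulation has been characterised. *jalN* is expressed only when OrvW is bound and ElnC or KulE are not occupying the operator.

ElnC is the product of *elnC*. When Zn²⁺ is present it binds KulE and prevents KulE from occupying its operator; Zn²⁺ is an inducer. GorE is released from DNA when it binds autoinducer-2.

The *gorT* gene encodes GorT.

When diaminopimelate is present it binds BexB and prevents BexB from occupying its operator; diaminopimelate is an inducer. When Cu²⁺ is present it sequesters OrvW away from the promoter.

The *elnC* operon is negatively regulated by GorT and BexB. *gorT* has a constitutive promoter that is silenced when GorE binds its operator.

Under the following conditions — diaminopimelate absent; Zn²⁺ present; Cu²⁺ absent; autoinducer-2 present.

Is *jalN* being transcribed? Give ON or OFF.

ON

Autoinducer-2 is present, so GorE is inactive.
With no repressor bound, *gorT* is transcribed.
So GorT is produced and active.
Diaminopimelate is absent, so BexB is active.
With repressor GorT bound, *elnC* is not transcribed.
So ElnC is not produced.
Cu²⁺ is absent, so OrvW is active.
Zn²⁺ is present, so KulE is inactive.
No repressor is bound and OrvW is active, so *jalN* is transcribed.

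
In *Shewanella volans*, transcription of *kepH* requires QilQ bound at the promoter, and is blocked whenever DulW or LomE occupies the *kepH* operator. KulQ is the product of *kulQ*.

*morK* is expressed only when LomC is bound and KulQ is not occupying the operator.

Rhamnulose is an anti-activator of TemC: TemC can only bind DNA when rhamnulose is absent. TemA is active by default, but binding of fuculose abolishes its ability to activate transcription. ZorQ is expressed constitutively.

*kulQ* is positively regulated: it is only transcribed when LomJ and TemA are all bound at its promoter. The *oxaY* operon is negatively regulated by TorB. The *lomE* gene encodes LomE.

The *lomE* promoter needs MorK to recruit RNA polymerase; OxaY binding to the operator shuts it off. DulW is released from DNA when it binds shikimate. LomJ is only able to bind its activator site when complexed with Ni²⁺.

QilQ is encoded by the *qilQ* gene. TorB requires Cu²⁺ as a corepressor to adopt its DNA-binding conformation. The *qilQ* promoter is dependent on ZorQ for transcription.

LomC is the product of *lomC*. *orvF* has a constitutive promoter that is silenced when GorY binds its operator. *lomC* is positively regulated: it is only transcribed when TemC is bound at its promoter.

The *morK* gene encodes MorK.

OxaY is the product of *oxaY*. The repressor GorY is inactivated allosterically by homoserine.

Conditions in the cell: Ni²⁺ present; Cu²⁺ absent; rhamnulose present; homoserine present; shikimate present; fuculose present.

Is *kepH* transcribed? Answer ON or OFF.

Shikimate is present, so DulW is inactive.
Rhamnulose is present, so TemC is inactive.
Required activator TemC is absent, so *lomC* is not transcribed.
So LomC is not produced.
Ni²⁺ is present, so LomJ is active.
Fuculose is present, so TemA is inactive.
Required activator TemA is absent, so *kulQ* is not transcribed.
So KulQ is not produced.
Required activator LomC is absent, so *morK* is not transcribed.
So MorK is not produced.
Cu²⁺ is absent, so TorB is inactive.
With no repressor bound, *oxaY* is transcribed.
So OxaY is produced and active.
With repressor OxaY bound, *lomE* is not transcribed.
So LomE is not produced.
ZorQ is produced constitutively and is active.
No repressor is bound and ZorQ is active, so *qilQ* is transcribed.
So QilQ is produced and active.
No repressor is bound and QilQ is active, so *kepH* is transcribed.

ON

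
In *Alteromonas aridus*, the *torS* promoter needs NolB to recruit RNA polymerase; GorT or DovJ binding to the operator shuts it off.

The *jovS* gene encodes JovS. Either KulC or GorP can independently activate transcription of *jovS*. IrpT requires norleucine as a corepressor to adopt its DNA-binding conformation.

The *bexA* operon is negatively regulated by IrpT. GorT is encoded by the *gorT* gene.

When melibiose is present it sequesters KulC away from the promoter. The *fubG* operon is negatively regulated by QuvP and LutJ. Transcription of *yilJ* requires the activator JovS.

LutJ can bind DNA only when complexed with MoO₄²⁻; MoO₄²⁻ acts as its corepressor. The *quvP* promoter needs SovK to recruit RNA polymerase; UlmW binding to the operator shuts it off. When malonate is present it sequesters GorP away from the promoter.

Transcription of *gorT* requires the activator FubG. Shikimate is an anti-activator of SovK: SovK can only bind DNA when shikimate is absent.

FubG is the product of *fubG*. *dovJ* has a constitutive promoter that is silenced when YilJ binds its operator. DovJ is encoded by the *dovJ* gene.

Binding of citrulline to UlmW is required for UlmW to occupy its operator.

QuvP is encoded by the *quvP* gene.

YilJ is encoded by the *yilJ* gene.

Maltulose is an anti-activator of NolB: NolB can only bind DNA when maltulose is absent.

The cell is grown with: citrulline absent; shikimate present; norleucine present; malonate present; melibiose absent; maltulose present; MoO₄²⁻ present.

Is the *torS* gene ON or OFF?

OFF

Citrulline is absent, so UlmW is inactive.
Shikimate is present, so SovK is inactive.
Required activator SovK is absent, so *quvP* is not transcribed.
So QuvP is not produced.
MoO₄²⁻ is present, so LutJ is active.
With repressor LutJ bound, *fubG* is not transcribed.
So FubG is not produced.
Required activator FubG is absent, so *gorT* is not transcribed.
So GorT is not produced.
Maltulose is present, so NolB is inactive.
Melibiose is absent, so KulC is active.
Malonate is present, so GorP is inactive.
Activator KulC is present, so *jovS* is transcribed.
So JovS is produced and active.
No repressor is bound and JovS is active, so *yilJ* is transcribed.
So YilJ is produced and active.
With repressor YilJ bound, *dovJ* is not transcribed.
So DovJ is not produced.
Required activator NolB is absent, so *torS* is not transcribed.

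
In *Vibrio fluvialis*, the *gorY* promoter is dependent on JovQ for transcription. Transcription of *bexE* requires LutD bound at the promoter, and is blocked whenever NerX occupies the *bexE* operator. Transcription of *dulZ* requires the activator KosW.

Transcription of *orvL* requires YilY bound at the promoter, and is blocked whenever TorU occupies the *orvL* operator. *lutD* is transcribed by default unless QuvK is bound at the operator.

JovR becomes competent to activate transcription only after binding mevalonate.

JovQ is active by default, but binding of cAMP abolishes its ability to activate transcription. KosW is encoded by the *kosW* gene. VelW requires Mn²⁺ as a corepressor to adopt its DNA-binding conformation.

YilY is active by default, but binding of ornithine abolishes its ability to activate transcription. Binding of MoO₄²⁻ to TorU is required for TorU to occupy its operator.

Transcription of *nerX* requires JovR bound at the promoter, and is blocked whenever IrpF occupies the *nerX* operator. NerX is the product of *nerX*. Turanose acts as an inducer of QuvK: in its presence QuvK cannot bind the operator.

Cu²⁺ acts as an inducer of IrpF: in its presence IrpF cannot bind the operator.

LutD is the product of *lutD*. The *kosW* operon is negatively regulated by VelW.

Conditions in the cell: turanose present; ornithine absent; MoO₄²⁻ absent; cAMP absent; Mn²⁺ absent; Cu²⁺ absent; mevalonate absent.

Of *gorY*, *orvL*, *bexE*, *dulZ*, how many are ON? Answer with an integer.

cAMP is absent, so JovQ is active.
No repressor is bound and JovQ is active, so *gorY* is transcribed.
→ *gorY* is ON.
MoO₄²⁻ is absent, so TorU is inactive.
Ornithine is absent, so YilY is active.
No repressor is bound and YilY is active, so *orvL* is transcribed.
→ *orvL* is ON.
Turanose is present, so QuvK is inactive.
With no repressor bound, *lutD* is transcribed.
So LutD is produced and active.
Cu²⁺ is absent, so IrpF is active.
Mevalonate is absent, so JovR is inactive.
With repressor IrpF bound, *nerX* is not transcribed.
So NerX is not produced.
No repressor is bound and LutD is active, so *bexE* is transcribed.
→ *bexE* is ON.
Mn²⁺ is absent, so VelW is inactive.
With no repressor bound, *kosW* is transcribed.
So KosW is produced and active.
No repressor is bound and KosW is active, so *dulZ* is transcribed.
→ *dulZ* is ON.
4 of the 4 genes are transcribed.

4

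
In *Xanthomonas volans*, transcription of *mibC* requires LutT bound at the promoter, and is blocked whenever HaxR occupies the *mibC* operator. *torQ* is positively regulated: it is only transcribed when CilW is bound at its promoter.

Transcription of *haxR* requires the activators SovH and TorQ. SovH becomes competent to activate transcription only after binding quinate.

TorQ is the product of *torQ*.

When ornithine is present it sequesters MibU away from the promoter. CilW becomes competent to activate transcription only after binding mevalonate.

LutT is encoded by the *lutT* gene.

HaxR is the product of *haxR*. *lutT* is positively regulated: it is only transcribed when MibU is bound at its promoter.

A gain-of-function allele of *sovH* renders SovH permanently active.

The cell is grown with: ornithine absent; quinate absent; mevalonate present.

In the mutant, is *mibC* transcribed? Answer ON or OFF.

Ornithine is absent, so MibU is active.
No repressor is bound and MibU is active, so *lutT* is transcribed.
So LutT is produced and active.
SovH is constitutively active in this strain.
Mevalonate is present, so CilW is active.
No repressor is bound and CilW is active, so *torQ* is transcribed.
So TorQ is produced and active.
No repressor is bound and SovH and TorQ are active, so *haxR* is transcribed.
So HaxR is produced and active.
With repressor HaxR bound, *mibC* is not transcribed.

OFF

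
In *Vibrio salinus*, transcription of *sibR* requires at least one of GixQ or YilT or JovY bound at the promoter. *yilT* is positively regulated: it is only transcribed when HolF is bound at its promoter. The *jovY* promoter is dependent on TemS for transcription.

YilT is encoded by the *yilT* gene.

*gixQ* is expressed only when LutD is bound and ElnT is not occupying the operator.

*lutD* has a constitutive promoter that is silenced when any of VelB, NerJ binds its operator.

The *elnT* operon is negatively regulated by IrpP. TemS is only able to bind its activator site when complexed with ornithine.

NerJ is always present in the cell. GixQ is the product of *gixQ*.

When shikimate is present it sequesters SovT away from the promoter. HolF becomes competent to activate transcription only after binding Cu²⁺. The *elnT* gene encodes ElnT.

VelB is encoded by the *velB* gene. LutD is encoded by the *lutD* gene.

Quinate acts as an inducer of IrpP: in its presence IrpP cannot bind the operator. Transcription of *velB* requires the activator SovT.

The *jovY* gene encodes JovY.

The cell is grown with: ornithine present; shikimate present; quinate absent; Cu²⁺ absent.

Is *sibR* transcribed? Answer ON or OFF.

ON

Quinate is absent, so IrpP is active.
With repressor IrpP bound, *elnT* is not transcribed.
So ElnT is not produced.
Shikimate is present, so SovT is inactive.
Required activator SovT is absent, so *velB* is not transcribed.
So VelB is not produced.
NerJ is produced constitutively and is active.
With repressor NerJ bound, *lutD* is not transcribed.
So LutD is not produced.
Required activator LutD is absent, so *gixQ* is not transcribed.
So GixQ is not produced.
Cu²⁺ is absent, so HolF is inactive.
Required activator HolF is absent, so *yilT* is not transcribed.
So YilT is not produced.
Ornithine is present, so TemS is active.
No repressor is bound and TemS is active, so *jovY* is transcribed.
So JovY is produced and active.
Activator JovY is present, so *sibR* is transcribed.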